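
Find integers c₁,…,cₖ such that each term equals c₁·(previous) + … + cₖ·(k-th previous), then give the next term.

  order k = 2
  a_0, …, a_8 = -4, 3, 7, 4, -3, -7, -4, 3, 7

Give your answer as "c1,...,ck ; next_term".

  a_2 = 1·3 + -1·-4 = 7
  a_3 = 1·7 + -1·3 = 4
  a_4 = 1·4 + -1·7 = -3
  a_5 = 1·-3 + -1·4 = -7
  a_6 = 1·-7 + -1·-3 = -4
  a_7 = 1·-4 + -1·-7 = 3
  a_8 = 1·3 + -1·-4 = 7
  a_9 = 1·7 + -1·3 = 4

1,-1 ; 4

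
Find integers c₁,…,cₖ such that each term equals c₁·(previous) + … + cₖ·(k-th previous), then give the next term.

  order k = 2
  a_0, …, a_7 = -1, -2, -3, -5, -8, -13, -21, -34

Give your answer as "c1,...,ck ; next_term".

  a_2 = 1·-2 + 1·-1 = -3
  a_3 = 1·-3 + 1·-2 = -5
  a_4 = 1·-5 + 1·-3 = -8
  a_5 = 1·-8 + 1·-5 = -13
  a_6 = 1·-13 + 1·-8 = -21
  a_7 = 1·-21 + 1·-13 = -34
  a_8 = 1·-34 + 1·-21 = -55

1,1 ; -55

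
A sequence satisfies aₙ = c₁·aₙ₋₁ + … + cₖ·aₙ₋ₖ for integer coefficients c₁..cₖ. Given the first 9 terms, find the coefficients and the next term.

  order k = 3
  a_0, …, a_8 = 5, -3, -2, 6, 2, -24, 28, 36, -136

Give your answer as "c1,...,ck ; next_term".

-2,-4,-2 ; 72

  a_3 = -2·-2 + -4·-3 + -2·5 = 6
  a_4 = -2·6 + -4·-2 + -2·-3 = 2
  a_5 = -2·2 + -4·6 + -2·-2 = -24
  a_6 = -2·-24 + -4·2 + -2·6 = 28
  a_7 = -2·28 + -4·-24 + -2·2 = 36
  a_8 = -2·36 + -4·28 + -2·-24 = -136
  a_9 = -2·-136 + -4·36 + -2·28 = 72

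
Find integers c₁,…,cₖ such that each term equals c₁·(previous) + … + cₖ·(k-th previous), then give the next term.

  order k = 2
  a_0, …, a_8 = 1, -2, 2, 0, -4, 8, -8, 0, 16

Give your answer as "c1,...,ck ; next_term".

-2,-2 ; -32

  a_2 = -2·-2 + -2·1 = 2
  a_3 = -2·2 + -2·-2 = 0
  a_4 = -2·0 + -2·2 = -4
  a_5 = -2·-4 + -2·0 = 8
  a_6 = -2·8 + -2·-4 = -8
  a_7 = -2·-8 + -2·8 = 0
  a_8 = -2·0 + -2·-8 = 16
  a_9 = -2·16 + -2·0 = -32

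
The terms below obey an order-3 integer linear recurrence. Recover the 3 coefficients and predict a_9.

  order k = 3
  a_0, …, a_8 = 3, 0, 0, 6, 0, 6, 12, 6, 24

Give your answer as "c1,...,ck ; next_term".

  a_3 = 0·0 + 1·0 + 2·3 = 6
  a_4 = 0·6 + 1·0 + 2·0 = 0
  a_5 = 0·0 + 1·6 + 2·0 = 6
  a_6 = 0·6 + 1·0 + 2·6 = 12
  a_7 = 0·12 + 1·6 + 2·0 = 6
  a_8 = 0·6 + 1·12 + 2·6 = 24
  a_9 = 0·24 + 1·6 + 2·12 = 30

0,1,2 ; 30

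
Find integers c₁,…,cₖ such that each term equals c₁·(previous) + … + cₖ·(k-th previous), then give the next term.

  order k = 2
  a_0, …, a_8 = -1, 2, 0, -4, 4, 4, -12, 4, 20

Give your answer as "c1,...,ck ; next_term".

-1,-2 ; -28

  a_2 = -1·2 + -2·-1 = 0
  a_3 = -1·0 + -2·2 = -4
  a_4 = -1·-4 + -2·0 = 4
  a_5 = -1·4 + -2·-4 = 4
  a_6 = -1·4 + -2·4 = -12
  a_7 = -1·-12 + -2·4 = 4
  a_8 = -1·4 + -2·-12 = 20
  a_9 = -1·20 + -2·4 = -28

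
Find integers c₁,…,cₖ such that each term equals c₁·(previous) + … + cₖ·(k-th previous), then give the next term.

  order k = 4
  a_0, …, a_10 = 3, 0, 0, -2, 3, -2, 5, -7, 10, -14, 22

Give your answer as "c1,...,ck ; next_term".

0,1,-1,1 ; -31

  a_4 = 0·-2 + 1·0 + -1·0 + 1·3 = 3
  a_5 = 0·3 + 1·-2 + -1·0 + 1·0 = -2
  a_6 = 0·-2 + 1·3 + -1·-2 + 1·0 = 5
  a_7 = 0·5 + 1·-2 + -1·3 + 1·-2 = -7
  a_8 = 0·-7 + 1·5 + -1·-2 + 1·3 = 10
  a_9 = 0·10 + 1·-7 + -1·5 + 1·-2 = -14
  a_10 = 0·-14 + 1·10 + -1·-7 + 1·5 = 22
  a_11 = 0·22 + 1·-14 + -1·10 + 1·-7 = -31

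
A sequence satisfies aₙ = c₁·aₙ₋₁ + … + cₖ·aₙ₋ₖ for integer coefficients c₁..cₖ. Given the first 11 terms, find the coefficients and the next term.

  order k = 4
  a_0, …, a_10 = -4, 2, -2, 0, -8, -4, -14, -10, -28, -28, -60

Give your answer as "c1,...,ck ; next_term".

  a_4 = 1·0 + 1·-2 + -1·2 + 1·-4 = -8
  a_5 = 1·-8 + 1·0 + -1·-2 + 1·2 = -4
  a_6 = 1·-4 + 1·-8 + -1·0 + 1·-2 = -14
  a_7 = 1·-14 + 1·-4 + -1·-8 + 1·0 = -10
  a_8 = 1·-10 + 1·-14 + -1·-4 + 1·-8 = -28
  a_9 = 1·-28 + 1·-10 + -1·-14 + 1·-4 = -28
  a_10 = 1·-28 + 1·-28 + -1·-10 + 1·-14 = -60
  a_11 = 1·-60 + 1·-28 + -1·-28 + 1·-10 = -70

1,1,-1,1 ; -70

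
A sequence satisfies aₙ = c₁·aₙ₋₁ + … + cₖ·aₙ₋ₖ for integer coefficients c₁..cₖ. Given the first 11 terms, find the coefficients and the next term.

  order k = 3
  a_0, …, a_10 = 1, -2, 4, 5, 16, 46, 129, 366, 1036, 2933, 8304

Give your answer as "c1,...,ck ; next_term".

2,2,1 ; 23510

  a_3 = 2·4 + 2·-2 + 1·1 = 5
  a_4 = 2·5 + 2·4 + 1·-2 = 16
  a_5 = 2·16 + 2·5 + 1·4 = 46
  a_6 = 2·46 + 2·16 + 1·5 = 129
  a_7 = 2·129 + 2·46 + 1·16 = 366
  a_8 = 2·366 + 2·129 + 1·46 = 1036
  a_9 = 2·1036 + 2·366 + 1·129 = 2933
  a_10 = 2·2933 + 2·1036 + 1·366 = 8304
  a_11 = 2·8304 + 2·2933 + 1·1036 = 23510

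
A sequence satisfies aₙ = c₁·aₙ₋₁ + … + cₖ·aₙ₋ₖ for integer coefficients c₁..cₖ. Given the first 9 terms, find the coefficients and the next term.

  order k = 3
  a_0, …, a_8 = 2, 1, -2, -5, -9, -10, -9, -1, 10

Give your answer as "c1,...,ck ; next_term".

1,1,-2 ; 27

  a_3 = 1·-2 + 1·1 + -2·2 = -5
  a_4 = 1·-5 + 1·-2 + -2·1 = -9
  a_5 = 1·-9 + 1·-5 + -2·-2 = -10
  a_6 = 1·-10 + 1·-9 + -2·-5 = -9
  a_7 = 1·-9 + 1·-10 + -2·-9 = -1
  a_8 = 1·-1 + 1·-9 + -2·-10 = 10
  a_9 = 1·10 + 1·-1 + -2·-9 = 27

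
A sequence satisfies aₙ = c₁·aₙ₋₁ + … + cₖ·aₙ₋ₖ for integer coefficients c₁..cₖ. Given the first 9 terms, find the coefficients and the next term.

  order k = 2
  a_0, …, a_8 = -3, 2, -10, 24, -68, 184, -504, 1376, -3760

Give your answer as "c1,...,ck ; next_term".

  a_2 = -2·2 + 2·-3 = -10
  a_3 = -2·-10 + 2·2 = 24
  a_4 = -2·24 + 2·-10 = -68
  a_5 = -2·-68 + 2·24 = 184
  a_6 = -2·184 + 2·-68 = -504
  a_7 = -2·-504 + 2·184 = 1376
  a_8 = -2·1376 + 2·-504 = -3760
  a_9 = -2·-3760 + 2·1376 = 10272

-2,2 ; 10272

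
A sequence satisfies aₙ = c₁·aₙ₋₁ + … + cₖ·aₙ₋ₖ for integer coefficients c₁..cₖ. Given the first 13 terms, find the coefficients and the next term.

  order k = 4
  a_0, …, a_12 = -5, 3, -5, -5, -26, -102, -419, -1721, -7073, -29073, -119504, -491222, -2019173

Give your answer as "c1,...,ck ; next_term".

4,1,-2,-1 ; -8299833

  a_4 = 4·-5 + 1·-5 + -2·3 + -1·-5 = -26
  a_5 = 4·-26 + 1·-5 + -2·-5 + -1·3 = -102
  a_6 = 4·-102 + 1·-26 + -2·-5 + -1·-5 = -419
  a_7 = 4·-419 + 1·-102 + -2·-26 + -1·-5 = -1721
  a_8 = 4·-1721 + 1·-419 + -2·-102 + -1·-26 = -7073
  a_9 = 4·-7073 + 1·-1721 + -2·-419 + -1·-102 = -29073
  a_10 = 4·-29073 + 1·-7073 + -2·-1721 + -1·-419 = -119504
  a_11 = 4·-119504 + 1·-29073 + -2·-7073 + -1·-1721 = -491222
  a_12 = 4·-491222 + 1·-119504 + -2·-29073 + -1·-7073 = -2019173
  a_13 = 4·-2019173 + 1·-491222 + -2·-119504 + -1·-29073 = -8299833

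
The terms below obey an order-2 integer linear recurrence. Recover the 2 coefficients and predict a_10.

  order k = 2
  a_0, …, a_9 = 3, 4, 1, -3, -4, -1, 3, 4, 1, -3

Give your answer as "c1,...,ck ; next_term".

1,-1 ; -4

  a_2 = 1·4 + -1·3 = 1
  a_3 = 1·1 + -1·4 = -3
  a_4 = 1·-3 + -1·1 = -4
  a_5 = 1·-4 + -1·-3 = -1
  a_6 = 1·-1 + -1·-4 = 3
  a_7 = 1·3 + -1·-1 = 4
  a_8 = 1·4 + -1·3 = 1
  a_9 = 1·1 + -1·4 = -3
  a_10 = 1·-3 + -1·1 = -4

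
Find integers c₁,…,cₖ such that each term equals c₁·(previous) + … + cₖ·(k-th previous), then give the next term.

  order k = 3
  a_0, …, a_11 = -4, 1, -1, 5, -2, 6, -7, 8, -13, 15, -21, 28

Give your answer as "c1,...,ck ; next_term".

0,1,-1 ; -36

  a_3 = 0·-1 + 1·1 + -1·-4 = 5
  a_4 = 0·5 + 1·-1 + -1·1 = -2
  a_5 = 0·-2 + 1·5 + -1·-1 = 6
  a_6 = 0·6 + 1·-2 + -1·5 = -7
  a_7 = 0·-7 + 1·6 + -1·-2 = 8
  a_8 = 0·8 + 1·-7 + -1·6 = -13
  a_9 = 0·-13 + 1·8 + -1·-7 = 15
  a_10 = 0·15 + 1·-13 + -1·8 = -21
  a_11 = 0·-21 + 1·15 + -1·-13 = 28
  a_12 = 0·28 + 1·-21 + -1·15 = -36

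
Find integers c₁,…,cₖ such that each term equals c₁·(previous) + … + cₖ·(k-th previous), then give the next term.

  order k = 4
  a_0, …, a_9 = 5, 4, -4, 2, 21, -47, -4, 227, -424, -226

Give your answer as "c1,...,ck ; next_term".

-1,-3,4,-1 ; 2410

  a_4 = -1·2 + -3·-4 + 4·4 + -1·5 = 21
  a_5 = -1·21 + -3·2 + 4·-4 + -1·4 = -47
  a_6 = -1·-47 + -3·21 + 4·2 + -1·-4 = -4
  a_7 = -1·-4 + -3·-47 + 4·21 + -1·2 = 227
  a_8 = -1·227 + -3·-4 + 4·-47 + -1·21 = -424
  a_9 = -1·-424 + -3·227 + 4·-4 + -1·-47 = -226
  a_10 = -1·-226 + -3·-424 + 4·227 + -1·-4 = 2410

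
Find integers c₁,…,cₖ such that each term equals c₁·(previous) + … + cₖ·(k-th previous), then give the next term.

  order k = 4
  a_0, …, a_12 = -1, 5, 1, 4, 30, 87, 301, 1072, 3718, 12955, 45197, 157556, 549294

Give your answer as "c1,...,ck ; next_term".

  a_4 = 3·4 + 1·1 + 3·5 + -2·-1 = 30
  a_5 = 3·30 + 1·4 + 3·1 + -2·5 = 87
  a_6 = 3·87 + 1·30 + 3·4 + -2·1 = 301
  a_7 = 3·301 + 1·87 + 3·30 + -2·4 = 1072
  a_8 = 3·1072 + 1·301 + 3·87 + -2·30 = 3718
  a_9 = 3·3718 + 1·1072 + 3·301 + -2·87 = 12955
  a_10 = 3·12955 + 1·3718 + 3·1072 + -2·301 = 45197
  a_11 = 3·45197 + 1·12955 + 3·3718 + -2·1072 = 157556
  a_12 = 3·157556 + 1·45197 + 3·12955 + -2·3718 = 549294
  a_13 = 3·549294 + 1·157556 + 3·45197 + -2·12955 = 1915119

3,1,3,-2 ; 1915119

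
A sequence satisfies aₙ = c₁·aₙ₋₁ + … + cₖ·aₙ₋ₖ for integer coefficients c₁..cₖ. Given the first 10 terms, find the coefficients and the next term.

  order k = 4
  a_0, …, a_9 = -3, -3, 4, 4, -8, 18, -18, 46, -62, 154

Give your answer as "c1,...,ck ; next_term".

  a_4 = -1·4 + 2·4 + 2·-3 + 2·-3 = -8
  a_5 = -1·-8 + 2·4 + 2·4 + 2·-3 = 18
  a_6 = -1·18 + 2·-8 + 2·4 + 2·4 = -18
  a_7 = -1·-18 + 2·18 + 2·-8 + 2·4 = 46
  a_8 = -1·46 + 2·-18 + 2·18 + 2·-8 = -62
  a_9 = -1·-62 + 2·46 + 2·-18 + 2·18 = 154
  a_10 = -1·154 + 2·-62 + 2·46 + 2·-18 = -222

-1,2,2,2 ; -222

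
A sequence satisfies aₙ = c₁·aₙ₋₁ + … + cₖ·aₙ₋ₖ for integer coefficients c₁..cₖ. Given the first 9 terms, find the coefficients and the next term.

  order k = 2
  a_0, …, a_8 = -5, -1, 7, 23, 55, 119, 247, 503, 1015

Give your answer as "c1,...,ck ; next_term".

3,-2 ; 2039

  a_2 = 3·-1 + -2·-5 = 7
  a_3 = 3·7 + -2·-1 = 23
  a_4 = 3·23 + -2·7 = 55
  a_5 = 3·55 + -2·23 = 119
  a_6 = 3·119 + -2·55 = 247
  a_7 = 3·247 + -2·119 = 503
  a_8 = 3·503 + -2·247 = 1015
  a_9 = 3·1015 + -2·503 = 2039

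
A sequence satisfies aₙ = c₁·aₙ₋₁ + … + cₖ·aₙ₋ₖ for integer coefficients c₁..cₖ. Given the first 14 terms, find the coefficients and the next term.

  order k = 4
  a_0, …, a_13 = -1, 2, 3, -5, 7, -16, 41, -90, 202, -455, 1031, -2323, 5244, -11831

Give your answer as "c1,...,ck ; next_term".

-1,2,-1,2 ; 26704

  a_4 = -1·-5 + 2·3 + -1·2 + 2·-1 = 7
  a_5 = -1·7 + 2·-5 + -1·3 + 2·2 = -16
  a_6 = -1·-16 + 2·7 + -1·-5 + 2·3 = 41
  a_7 = -1·41 + 2·-16 + -1·7 + 2·-5 = -90
  a_8 = -1·-90 + 2·41 + -1·-16 + 2·7 = 202
  a_9 = -1·202 + 2·-90 + -1·41 + 2·-16 = -455
  a_10 = -1·-455 + 2·202 + -1·-90 + 2·41 = 1031
  a_11 = -1·1031 + 2·-455 + -1·202 + 2·-90 = -2323
  a_12 = -1·-2323 + 2·1031 + -1·-455 + 2·202 = 5244
  a_13 = -1·5244 + 2·-2323 + -1·1031 + 2·-455 = -11831
  a_14 = -1·-11831 + 2·5244 + -1·-2323 + 2·1031 = 26704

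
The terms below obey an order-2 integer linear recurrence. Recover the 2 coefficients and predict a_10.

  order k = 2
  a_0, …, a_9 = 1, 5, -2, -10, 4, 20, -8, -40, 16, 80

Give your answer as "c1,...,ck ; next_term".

0,-2 ; -32

  a_2 = 0·5 + -2·1 = -2
  a_3 = 0·-2 + -2·5 = -10
  a_4 = 0·-10 + -2·-2 = 4
  a_5 = 0·4 + -2·-10 = 20
  a_6 = 0·20 + -2·4 = -8
  a_7 = 0·-8 + -2·20 = -40
  a_8 = 0·-40 + -2·-8 = 16
  a_9 = 0·16 + -2·-40 = 80
  a_10 = 0·80 + -2·16 = -32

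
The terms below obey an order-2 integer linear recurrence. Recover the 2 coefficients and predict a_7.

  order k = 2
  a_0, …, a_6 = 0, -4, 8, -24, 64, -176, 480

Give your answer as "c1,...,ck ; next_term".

-2,2 ; -1312

  a_2 = -2·-4 + 2·0 = 8
  a_3 = -2·8 + 2·-4 = -24
  a_4 = -2·-24 + 2·8 = 64
  a_5 = -2·64 + 2·-24 = -176
  a_6 = -2·-176 + 2·64 = 480
  a_7 = -2·480 + 2·-176 = -1312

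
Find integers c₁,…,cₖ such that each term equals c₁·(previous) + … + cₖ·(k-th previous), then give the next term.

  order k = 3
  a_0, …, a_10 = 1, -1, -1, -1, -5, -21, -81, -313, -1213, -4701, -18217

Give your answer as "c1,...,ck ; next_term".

  a_3 = 4·-1 + -1·-1 + 2·1 = -1
  a_4 = 4·-1 + -1·-1 + 2·-1 = -5
  a_5 = 4·-5 + -1·-1 + 2·-1 = -21
  a_6 = 4·-21 + -1·-5 + 2·-1 = -81
  a_7 = 4·-81 + -1·-21 + 2·-5 = -313
  a_8 = 4·-313 + -1·-81 + 2·-21 = -1213
  a_9 = 4·-1213 + -1·-313 + 2·-81 = -4701
  a_10 = 4·-4701 + -1·-1213 + 2·-313 = -18217
  a_11 = 4·-18217 + -1·-4701 + 2·-1213 = -70593

4,-1,2 ; -70593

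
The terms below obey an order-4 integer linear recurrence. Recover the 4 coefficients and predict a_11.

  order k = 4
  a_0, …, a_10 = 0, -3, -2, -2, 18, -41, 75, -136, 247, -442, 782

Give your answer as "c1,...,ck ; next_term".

  a_4 = -3·-2 + -3·-2 + -2·-3 + -1·0 = 18
  a_5 = -3·18 + -3·-2 + -2·-2 + -1·-3 = -41
  a_6 = -3·-41 + -3·18 + -2·-2 + -1·-2 = 75
  a_7 = -3·75 + -3·-41 + -2·18 + -1·-2 = -136
  a_8 = -3·-136 + -3·75 + -2·-41 + -1·18 = 247
  a_9 = -3·247 + -3·-136 + -2·75 + -1·-41 = -442
  a_10 = -3·-442 + -3·247 + -2·-136 + -1·75 = 782
  a_11 = -3·782 + -3·-442 + -2·247 + -1·-136 = -1378

-3,-3,-2,-1 ; -1378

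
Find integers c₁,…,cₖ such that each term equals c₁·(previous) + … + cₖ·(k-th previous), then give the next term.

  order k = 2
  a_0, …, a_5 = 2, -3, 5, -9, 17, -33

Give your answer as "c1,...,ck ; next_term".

  a_2 = -3·-3 + -2·2 = 5
  a_3 = -3·5 + -2·-3 = -9
  a_4 = -3·-9 + -2·5 = 17
  a_5 = -3·17 + -2·-9 = -33
  a_6 = -3·-33 + -2·17 = 65

-3,-2 ; 65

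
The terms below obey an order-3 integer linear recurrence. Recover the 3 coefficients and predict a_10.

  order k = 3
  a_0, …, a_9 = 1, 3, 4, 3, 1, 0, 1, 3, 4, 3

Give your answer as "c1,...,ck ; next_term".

  a_3 = 2·4 + -2·3 + 1·1 = 3
  a_4 = 2·3 + -2·4 + 1·3 = 1
  a_5 = 2·1 + -2·3 + 1·4 = 0
  a_6 = 2·0 + -2·1 + 1·3 = 1
  a_7 = 2·1 + -2·0 + 1·1 = 3
  a_8 = 2·3 + -2·1 + 1·0 = 4
  a_9 = 2·4 + -2·3 + 1·1 = 3
  a_10 = 2·3 + -2·4 + 1·3 = 1

2,-2,1 ; 1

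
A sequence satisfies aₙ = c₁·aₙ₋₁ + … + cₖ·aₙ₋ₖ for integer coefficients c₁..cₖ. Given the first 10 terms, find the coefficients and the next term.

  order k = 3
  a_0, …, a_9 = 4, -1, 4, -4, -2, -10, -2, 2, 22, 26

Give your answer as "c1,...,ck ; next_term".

1,0,-2 ; 22

  a_3 = 1·4 + 0·-1 + -2·4 = -4
  a_4 = 1·-4 + 0·4 + -2·-1 = -2
  a_5 = 1·-2 + 0·-4 + -2·4 = -10
  a_6 = 1·-10 + 0·-2 + -2·-4 = -2
  a_7 = 1·-2 + 0·-10 + -2·-2 = 2
  a_8 = 1·2 + 0·-2 + -2·-10 = 22
  a_9 = 1·22 + 0·2 + -2·-2 = 26
  a_10 = 1·26 + 0·22 + -2·2 = 22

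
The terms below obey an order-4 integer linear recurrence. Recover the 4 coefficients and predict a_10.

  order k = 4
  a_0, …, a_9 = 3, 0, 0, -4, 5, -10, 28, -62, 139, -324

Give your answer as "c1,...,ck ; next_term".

  a_4 = -2·-4 + 0·0 + -2·0 + -1·3 = 5
  a_5 = -2·5 + 0·-4 + -2·0 + -1·0 = -10
  a_6 = -2·-10 + 0·5 + -2·-4 + -1·0 = 28
  a_7 = -2·28 + 0·-10 + -2·5 + -1·-4 = -62
  a_8 = -2·-62 + 0·28 + -2·-10 + -1·5 = 139
  a_9 = -2·139 + 0·-62 + -2·28 + -1·-10 = -324
  a_10 = -2·-324 + 0·139 + -2·-62 + -1·28 = 744

-2,0,-2,-1 ; 744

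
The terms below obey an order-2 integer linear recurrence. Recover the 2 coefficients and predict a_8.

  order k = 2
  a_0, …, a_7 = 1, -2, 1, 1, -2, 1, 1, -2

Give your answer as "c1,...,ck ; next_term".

  a_2 = -1·-2 + -1·1 = 1
  a_3 = -1·1 + -1·-2 = 1
  a_4 = -1·1 + -1·1 = -2
  a_5 = -1·-2 + -1·1 = 1
  a_6 = -1·1 + -1·-2 = 1
  a_7 = -1·1 + -1·1 = -2
  a_8 = -1·-2 + -1·1 = 1

-1,-1 ; 1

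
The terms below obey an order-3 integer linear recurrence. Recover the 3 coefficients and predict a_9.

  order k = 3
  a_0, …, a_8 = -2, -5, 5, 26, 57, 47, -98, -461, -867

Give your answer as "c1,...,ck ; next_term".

2,-2,-3 ; -518

  a_3 = 2·5 + -2·-5 + -3·-2 = 26
  a_4 = 2·26 + -2·5 + -3·-5 = 57
  a_5 = 2·57 + -2·26 + -3·5 = 47
  a_6 = 2·47 + -2·57 + -3·26 = -98
  a_7 = 2·-98 + -2·47 + -3·57 = -461
  a_8 = 2·-461 + -2·-98 + -3·47 = -867
  a_9 = 2·-867 + -2·-461 + -3·-98 = -518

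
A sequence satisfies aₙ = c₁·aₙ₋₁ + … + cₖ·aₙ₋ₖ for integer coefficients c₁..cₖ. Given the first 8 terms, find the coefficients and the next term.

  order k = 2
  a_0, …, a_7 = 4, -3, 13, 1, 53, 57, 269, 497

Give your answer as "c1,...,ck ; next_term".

  a_2 = 1·-3 + 4·4 = 13
  a_3 = 1·13 + 4·-3 = 1
  a_4 = 1·1 + 4·13 = 53
  a_5 = 1·53 + 4·1 = 57
  a_6 = 1·57 + 4·53 = 269
  a_7 = 1·269 + 4·57 = 497
  a_8 = 1·497 + 4·269 = 1573

1,4 ; 1573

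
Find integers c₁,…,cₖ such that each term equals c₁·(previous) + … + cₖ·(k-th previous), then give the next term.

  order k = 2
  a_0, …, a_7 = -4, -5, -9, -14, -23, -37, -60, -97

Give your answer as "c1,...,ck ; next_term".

1,1 ; -157

  a_2 = 1·-5 + 1·-4 = -9
  a_3 = 1·-9 + 1·-5 = -14
  a_4 = 1·-14 + 1·-9 = -23
  a_5 = 1·-23 + 1·-14 = -37
  a_6 = 1·-37 + 1·-23 = -60
  a_7 = 1·-60 + 1·-37 = -97
  a_8 = 1·-97 + 1·-60 = -157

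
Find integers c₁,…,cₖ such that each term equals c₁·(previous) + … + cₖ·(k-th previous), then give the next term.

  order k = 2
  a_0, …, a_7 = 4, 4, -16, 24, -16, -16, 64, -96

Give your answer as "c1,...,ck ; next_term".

  a_2 = -2·4 + -2·4 = -16
  a_3 = -2·-16 + -2·4 = 24
  a_4 = -2·24 + -2·-16 = -16
  a_5 = -2·-16 + -2·24 = -16
  a_6 = -2·-16 + -2·-16 = 64
  a_7 = -2·64 + -2·-16 = -96
  a_8 = -2·-96 + -2·64 = 64

-2,-2 ; 64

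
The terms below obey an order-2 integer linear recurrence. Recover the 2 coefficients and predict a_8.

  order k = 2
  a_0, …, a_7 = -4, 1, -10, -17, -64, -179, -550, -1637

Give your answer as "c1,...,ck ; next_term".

2,3 ; -4924

  a_2 = 2·1 + 3·-4 = -10
  a_3 = 2·-10 + 3·1 = -17
  a_4 = 2·-17 + 3·-10 = -64
  a_5 = 2·-64 + 3·-17 = -179
  a_6 = 2·-179 + 3·-64 = -550
  a_7 = 2·-550 + 3·-179 = -1637
  a_8 = 2·-1637 + 3·-550 = -4924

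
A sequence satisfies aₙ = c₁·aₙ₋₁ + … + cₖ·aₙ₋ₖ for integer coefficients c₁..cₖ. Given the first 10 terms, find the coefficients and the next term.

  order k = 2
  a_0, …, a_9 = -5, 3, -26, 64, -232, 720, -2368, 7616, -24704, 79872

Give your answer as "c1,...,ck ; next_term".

-2,4 ; -258560

  a_2 = -2·3 + 4·-5 = -26
  a_3 = -2·-26 + 4·3 = 64
  a_4 = -2·64 + 4·-26 = -232
  a_5 = -2·-232 + 4·64 = 720
  a_6 = -2·720 + 4·-232 = -2368
  a_7 = -2·-2368 + 4·720 = 7616
  a_8 = -2·7616 + 4·-2368 = -24704
  a_9 = -2·-24704 + 4·7616 = 79872
  a_10 = -2·79872 + 4·-24704 = -258560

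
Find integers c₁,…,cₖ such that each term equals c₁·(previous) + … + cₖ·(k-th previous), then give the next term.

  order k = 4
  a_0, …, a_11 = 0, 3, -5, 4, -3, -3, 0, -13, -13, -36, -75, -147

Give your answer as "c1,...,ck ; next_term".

  a_4 = 1·4 + 2·-5 + 1·3 + -1·0 = -3
  a_5 = 1·-3 + 2·4 + 1·-5 + -1·3 = -3
  a_6 = 1·-3 + 2·-3 + 1·4 + -1·-5 = 0
  a_7 = 1·0 + 2·-3 + 1·-3 + -1·4 = -13
  a_8 = 1·-13 + 2·0 + 1·-3 + -1·-3 = -13
  a_9 = 1·-13 + 2·-13 + 1·0 + -1·-3 = -36
  a_10 = 1·-36 + 2·-13 + 1·-13 + -1·0 = -75
  a_11 = 1·-75 + 2·-36 + 1·-13 + -1·-13 = -147
  a_12 = 1·-147 + 2·-75 + 1·-36 + -1·-13 = -320

1,2,1,-1 ; -320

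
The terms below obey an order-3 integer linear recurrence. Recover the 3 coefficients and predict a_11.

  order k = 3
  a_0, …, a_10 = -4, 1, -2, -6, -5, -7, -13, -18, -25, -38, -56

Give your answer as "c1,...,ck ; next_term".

  a_3 = 1·-2 + 0·1 + 1·-4 = -6
  a_4 = 1·-6 + 0·-2 + 1·1 = -5
  a_5 = 1·-5 + 0·-6 + 1·-2 = -7
  a_6 = 1·-7 + 0·-5 + 1·-6 = -13
  a_7 = 1·-13 + 0·-7 + 1·-5 = -18
  a_8 = 1·-18 + 0·-13 + 1·-7 = -25
  a_9 = 1·-25 + 0·-18 + 1·-13 = -38
  a_10 = 1·-38 + 0·-25 + 1·-18 = -56
  a_11 = 1·-56 + 0·-38 + 1·-25 = -81

1,0,1 ; -81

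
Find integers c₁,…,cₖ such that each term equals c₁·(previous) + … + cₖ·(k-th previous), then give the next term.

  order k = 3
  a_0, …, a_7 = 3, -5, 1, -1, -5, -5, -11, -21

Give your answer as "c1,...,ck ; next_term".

1,1,1 ; -37

  a_3 = 1·1 + 1·-5 + 1·3 = -1
  a_4 = 1·-1 + 1·1 + 1·-5 = -5
  a_5 = 1·-5 + 1·-1 + 1·1 = -5
  a_6 = 1·-5 + 1·-5 + 1·-1 = -11
  a_7 = 1·-11 + 1·-5 + 1·-5 = -21
  a_8 = 1·-21 + 1·-11 + 1·-5 = -37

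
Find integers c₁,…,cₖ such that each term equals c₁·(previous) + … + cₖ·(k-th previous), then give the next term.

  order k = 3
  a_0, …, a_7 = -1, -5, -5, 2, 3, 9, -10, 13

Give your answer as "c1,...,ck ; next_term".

-1,1,-2 ; -41

  a_3 = -1·-5 + 1·-5 + -2·-1 = 2
  a_4 = -1·2 + 1·-5 + -2·-5 = 3
  a_5 = -1·3 + 1·2 + -2·-5 = 9
  a_6 = -1·9 + 1·3 + -2·2 = -10
  a_7 = -1·-10 + 1·9 + -2·3 = 13
  a_8 = -1·13 + 1·-10 + -2·9 = -41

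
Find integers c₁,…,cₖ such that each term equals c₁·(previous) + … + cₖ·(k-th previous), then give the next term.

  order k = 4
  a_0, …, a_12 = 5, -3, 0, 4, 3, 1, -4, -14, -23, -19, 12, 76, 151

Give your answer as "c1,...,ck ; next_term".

  a_4 = 2·4 + -2·0 + 0·-3 + -1·5 = 3
  a_5 = 2·3 + -2·4 + 0·0 + -1·-3 = 1
  a_6 = 2·1 + -2·3 + 0·4 + -1·0 = -4
  a_7 = 2·-4 + -2·1 + 0·3 + -1·4 = -14
  a_8 = 2·-14 + -2·-4 + 0·1 + -1·3 = -23
  a_9 = 2·-23 + -2·-14 + 0·-4 + -1·1 = -19
  a_10 = 2·-19 + -2·-23 + 0·-14 + -1·-4 = 12
  a_11 = 2·12 + -2·-19 + 0·-23 + -1·-14 = 76
  a_12 = 2·76 + -2·12 + 0·-19 + -1·-23 = 151
  a_13 = 2·151 + -2·76 + 0·12 + -1·-19 = 169

2,-2,0,-1 ; 169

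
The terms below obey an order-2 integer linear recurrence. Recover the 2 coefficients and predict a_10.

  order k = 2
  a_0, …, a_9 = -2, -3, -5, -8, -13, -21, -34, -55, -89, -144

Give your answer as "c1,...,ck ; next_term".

  a_2 = 1·-3 + 1·-2 = -5
  a_3 = 1·-5 + 1·-3 = -8
  a_4 = 1·-8 + 1·-5 = -13
  a_5 = 1·-13 + 1·-8 = -21
  a_6 = 1·-21 + 1·-13 = -34
  a_7 = 1·-34 + 1·-21 = -55
  a_8 = 1·-55 + 1·-34 = -89
  a_9 = 1·-89 + 1·-55 = -144
  a_10 = 1·-144 + 1·-89 = -233

1,1 ; -233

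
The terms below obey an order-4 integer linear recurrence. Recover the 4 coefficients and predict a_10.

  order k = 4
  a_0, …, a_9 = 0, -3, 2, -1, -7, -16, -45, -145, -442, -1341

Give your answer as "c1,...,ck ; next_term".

2,2,3,2 ; -4091

  a_4 = 2·-1 + 2·2 + 3·-3 + 2·0 = -7
  a_5 = 2·-7 + 2·-1 + 3·2 + 2·-3 = -16
  a_6 = 2·-16 + 2·-7 + 3·-1 + 2·2 = -45
  a_7 = 2·-45 + 2·-16 + 3·-7 + 2·-1 = -145
  a_8 = 2·-145 + 2·-45 + 3·-16 + 2·-7 = -442
  a_9 = 2·-442 + 2·-145 + 3·-45 + 2·-16 = -1341
  a_10 = 2·-1341 + 2·-442 + 3·-145 + 2·-45 = -4091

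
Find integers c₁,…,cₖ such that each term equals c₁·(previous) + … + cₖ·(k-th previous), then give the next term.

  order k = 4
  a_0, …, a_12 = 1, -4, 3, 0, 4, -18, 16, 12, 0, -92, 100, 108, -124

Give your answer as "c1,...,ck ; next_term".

  a_4 = -1·0 + -2·3 + -2·-4 + 2·1 = 4
  a_5 = -1·4 + -2·0 + -2·3 + 2·-4 = -18
  a_6 = -1·-18 + -2·4 + -2·0 + 2·3 = 16
  a_7 = -1·16 + -2·-18 + -2·4 + 2·0 = 12
  a_8 = -1·12 + -2·16 + -2·-18 + 2·4 = 0
  a_9 = -1·0 + -2·12 + -2·16 + 2·-18 = -92
  a_10 = -1·-92 + -2·0 + -2·12 + 2·16 = 100
  a_11 = -1·100 + -2·-92 + -2·0 + 2·12 = 108
  a_12 = -1·108 + -2·100 + -2·-92 + 2·0 = -124
  a_13 = -1·-124 + -2·108 + -2·100 + 2·-92 = -476

-1,-2,-2,2 ; -476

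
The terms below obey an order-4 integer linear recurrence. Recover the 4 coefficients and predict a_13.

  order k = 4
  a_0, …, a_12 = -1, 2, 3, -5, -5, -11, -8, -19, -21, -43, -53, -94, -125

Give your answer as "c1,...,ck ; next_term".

  a_4 = 1·-5 + 1·3 + -1·2 + 1·-1 = -5
  a_5 = 1·-5 + 1·-5 + -1·3 + 1·2 = -11
  a_6 = 1·-11 + 1·-5 + -1·-5 + 1·3 = -8
  a_7 = 1·-8 + 1·-11 + -1·-5 + 1·-5 = -19
  a_8 = 1·-19 + 1·-8 + -1·-11 + 1·-5 = -21
  a_9 = 1·-21 + 1·-19 + -1·-8 + 1·-11 = -43
  a_10 = 1·-43 + 1·-21 + -1·-19 + 1·-8 = -53
  a_11 = 1·-53 + 1·-43 + -1·-21 + 1·-19 = -94
  a_12 = 1·-94 + 1·-53 + -1·-43 + 1·-21 = -125
  a_13 = 1·-125 + 1·-94 + -1·-53 + 1·-43 = -209

1,1,-1,1 ; -209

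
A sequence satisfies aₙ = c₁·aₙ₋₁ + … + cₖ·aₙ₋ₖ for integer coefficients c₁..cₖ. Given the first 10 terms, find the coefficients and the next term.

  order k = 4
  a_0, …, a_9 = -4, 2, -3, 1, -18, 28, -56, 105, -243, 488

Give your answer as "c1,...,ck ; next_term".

-1,1,-1,3 ; -1004

  a_4 = -1·1 + 1·-3 + -1·2 + 3·-4 = -18
  a_5 = -1·-18 + 1·1 + -1·-3 + 3·2 = 28
  a_6 = -1·28 + 1·-18 + -1·1 + 3·-3 = -56
  a_7 = -1·-56 + 1·28 + -1·-18 + 3·1 = 105
  a_8 = -1·105 + 1·-56 + -1·28 + 3·-18 = -243
  a_9 = -1·-243 + 1·105 + -1·-56 + 3·28 = 488
  a_10 = -1·488 + 1·-243 + -1·105 + 3·-56 = -1004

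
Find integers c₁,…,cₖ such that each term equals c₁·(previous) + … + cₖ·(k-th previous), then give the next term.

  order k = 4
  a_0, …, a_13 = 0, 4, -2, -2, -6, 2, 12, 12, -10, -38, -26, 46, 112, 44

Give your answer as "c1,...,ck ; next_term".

0,-1,-2,-1 ; -178

  a_4 = 0·-2 + -1·-2 + -2·4 + -1·0 = -6
  a_5 = 0·-6 + -1·-2 + -2·-2 + -1·4 = 2
  a_6 = 0·2 + -1·-6 + -2·-2 + -1·-2 = 12
  a_7 = 0·12 + -1·2 + -2·-6 + -1·-2 = 12
  a_8 = 0·12 + -1·12 + -2·2 + -1·-6 = -10
  a_9 = 0·-10 + -1·12 + -2·12 + -1·2 = -38
  a_10 = 0·-38 + -1·-10 + -2·12 + -1·12 = -26
  a_11 = 0·-26 + -1·-38 + -2·-10 + -1·12 = 46
  a_12 = 0·46 + -1·-26 + -2·-38 + -1·-10 = 112
  a_13 = 0·112 + -1·46 + -2·-26 + -1·-38 = 44
  a_14 = 0·44 + -1·112 + -2·46 + -1·-26 = -178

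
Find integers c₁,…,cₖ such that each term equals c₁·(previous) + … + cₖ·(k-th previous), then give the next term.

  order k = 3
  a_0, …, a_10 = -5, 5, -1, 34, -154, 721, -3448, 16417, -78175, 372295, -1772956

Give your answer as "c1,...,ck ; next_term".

  a_3 = -4·-1 + 3·5 + -3·-5 = 34
  a_4 = -4·34 + 3·-1 + -3·5 = -154
  a_5 = -4·-154 + 3·34 + -3·-1 = 721
  a_6 = -4·721 + 3·-154 + -3·34 = -3448
  a_7 = -4·-3448 + 3·721 + -3·-154 = 16417
  a_8 = -4·16417 + 3·-3448 + -3·721 = -78175
  a_9 = -4·-78175 + 3·16417 + -3·-3448 = 372295
  a_10 = -4·372295 + 3·-78175 + -3·16417 = -1772956
  a_11 = -4·-1772956 + 3·372295 + -3·-78175 = 8443234

-4,3,-3 ; 8443234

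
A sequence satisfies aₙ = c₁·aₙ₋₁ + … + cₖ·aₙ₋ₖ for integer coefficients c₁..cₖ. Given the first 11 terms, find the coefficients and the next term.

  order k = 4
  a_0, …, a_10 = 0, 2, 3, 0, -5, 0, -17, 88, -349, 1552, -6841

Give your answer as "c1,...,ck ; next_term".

  a_4 = -4·0 + 1·3 + -4·2 + -4·0 = -5
  a_5 = -4·-5 + 1·0 + -4·3 + -4·2 = 0
  a_6 = -4·0 + 1·-5 + -4·0 + -4·3 = -17
  a_7 = -4·-17 + 1·0 + -4·-5 + -4·0 = 88
  a_8 = -4·88 + 1·-17 + -4·0 + -4·-5 = -349
  a_9 = -4·-349 + 1·88 + -4·-17 + -4·0 = 1552
  a_10 = -4·1552 + 1·-349 + -4·88 + -4·-17 = -6841
  a_11 = -4·-6841 + 1·1552 + -4·-349 + -4·88 = 29960

-4,1,-4,-4 ; 29960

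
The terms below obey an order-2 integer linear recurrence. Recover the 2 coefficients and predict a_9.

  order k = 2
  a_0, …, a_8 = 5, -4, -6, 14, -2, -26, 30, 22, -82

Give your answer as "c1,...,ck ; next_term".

-1,-2 ; 38

  a_2 = -1·-4 + -2·5 = -6
  a_3 = -1·-6 + -2·-4 = 14
  a_4 = -1·14 + -2·-6 = -2
  a_5 = -1·-2 + -2·14 = -26
  a_6 = -1·-26 + -2·-2 = 30
  a_7 = -1·30 + -2·-26 = 22
  a_8 = -1·22 + -2·30 = -82
  a_9 = -1·-82 + -2·22 = 38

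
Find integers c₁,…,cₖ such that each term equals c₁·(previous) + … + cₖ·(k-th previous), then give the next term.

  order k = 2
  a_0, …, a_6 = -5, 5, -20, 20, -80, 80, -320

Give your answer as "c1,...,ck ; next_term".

  a_2 = 0·5 + 4·-5 = -20
  a_3 = 0·-20 + 4·5 = 20
  a_4 = 0·20 + 4·-20 = -80
  a_5 = 0·-80 + 4·20 = 80
  a_6 = 0·80 + 4·-80 = -320
  a_7 = 0·-320 + 4·80 = 320

0,4 ; 320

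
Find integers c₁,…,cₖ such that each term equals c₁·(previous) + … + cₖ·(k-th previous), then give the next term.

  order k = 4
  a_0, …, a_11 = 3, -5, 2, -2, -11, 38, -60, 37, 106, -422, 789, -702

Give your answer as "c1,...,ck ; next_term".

-2,-2,1,-2 ; -808

  a_4 = -2·-2 + -2·2 + 1·-5 + -2·3 = -11
  a_5 = -2·-11 + -2·-2 + 1·2 + -2·-5 = 38
  a_6 = -2·38 + -2·-11 + 1·-2 + -2·2 = -60
  a_7 = -2·-60 + -2·38 + 1·-11 + -2·-2 = 37
  a_8 = -2·37 + -2·-60 + 1·38 + -2·-11 = 106
  a_9 = -2·106 + -2·37 + 1·-60 + -2·38 = -422
  a_10 = -2·-422 + -2·106 + 1·37 + -2·-60 = 789
  a_11 = -2·789 + -2·-422 + 1·106 + -2·37 = -702
  a_12 = -2·-702 + -2·789 + 1·-422 + -2·106 = -808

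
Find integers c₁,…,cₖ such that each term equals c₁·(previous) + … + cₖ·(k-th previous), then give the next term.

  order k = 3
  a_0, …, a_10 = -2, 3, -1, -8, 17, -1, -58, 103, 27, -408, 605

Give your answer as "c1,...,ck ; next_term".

  a_3 = -2·-1 + -4·3 + -1·-2 = -8
  a_4 = -2·-8 + -4·-1 + -1·3 = 17
  a_5 = -2·17 + -4·-8 + -1·-1 = -1
  a_6 = -2·-1 + -4·17 + -1·-8 = -58
  a_7 = -2·-58 + -4·-1 + -1·17 = 103
  a_8 = -2·103 + -4·-58 + -1·-1 = 27
  a_9 = -2·27 + -4·103 + -1·-58 = -408
  a_10 = -2·-408 + -4·27 + -1·103 = 605
  a_11 = -2·605 + -4·-408 + -1·27 = 395

-2,-4,-1 ; 395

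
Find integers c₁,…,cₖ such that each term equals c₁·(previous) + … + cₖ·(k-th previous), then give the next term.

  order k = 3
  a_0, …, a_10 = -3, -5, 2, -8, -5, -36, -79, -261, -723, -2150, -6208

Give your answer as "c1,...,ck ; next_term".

  a_3 = 2·2 + 3·-5 + -1·-3 = -8
  a_4 = 2·-8 + 3·2 + -1·-5 = -5
  a_5 = 2·-5 + 3·-8 + -1·2 = -36
  a_6 = 2·-36 + 3·-5 + -1·-8 = -79
  a_7 = 2·-79 + 3·-36 + -1·-5 = -261
  a_8 = 2·-261 + 3·-79 + -1·-36 = -723
  a_9 = 2·-723 + 3·-261 + -1·-79 = -2150
  a_10 = 2·-2150 + 3·-723 + -1·-261 = -6208
  a_11 = 2·-6208 + 3·-2150 + -1·-723 = -18143

2,3,-1 ; -18143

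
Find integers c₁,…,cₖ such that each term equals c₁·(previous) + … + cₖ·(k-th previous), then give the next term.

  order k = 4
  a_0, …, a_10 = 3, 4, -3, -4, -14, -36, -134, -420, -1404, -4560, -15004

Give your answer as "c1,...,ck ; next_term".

2,4,0,2 ; -49088

  a_4 = 2·-4 + 4·-3 + 0·4 + 2·3 = -14
  a_5 = 2·-14 + 4·-4 + 0·-3 + 2·4 = -36
  a_6 = 2·-36 + 4·-14 + 0·-4 + 2·-3 = -134
  a_7 = 2·-134 + 4·-36 + 0·-14 + 2·-4 = -420
  a_8 = 2·-420 + 4·-134 + 0·-36 + 2·-14 = -1404
  a_9 = 2·-1404 + 4·-420 + 0·-134 + 2·-36 = -4560
  a_10 = 2·-4560 + 4·-1404 + 0·-420 + 2·-134 = -15004
  a_11 = 2·-15004 + 4·-4560 + 0·-1404 + 2·-420 = -49088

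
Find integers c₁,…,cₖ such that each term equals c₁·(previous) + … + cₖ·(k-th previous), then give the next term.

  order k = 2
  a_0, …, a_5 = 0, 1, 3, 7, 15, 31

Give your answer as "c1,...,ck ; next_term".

  a_2 = 3·1 + -2·0 = 3
  a_3 = 3·3 + -2·1 = 7
  a_4 = 3·7 + -2·3 = 15
  a_5 = 3·15 + -2·7 = 31
  a_6 = 3·31 + -2·15 = 63

3,-2 ; 63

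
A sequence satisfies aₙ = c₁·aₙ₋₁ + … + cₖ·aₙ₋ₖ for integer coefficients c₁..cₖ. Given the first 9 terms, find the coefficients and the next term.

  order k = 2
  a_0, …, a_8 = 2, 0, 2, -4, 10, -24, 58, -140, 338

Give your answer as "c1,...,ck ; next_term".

-2,1 ; -816

  a_2 = -2·0 + 1·2 = 2
  a_3 = -2·2 + 1·0 = -4
  a_4 = -2·-4 + 1·2 = 10
  a_5 = -2·10 + 1·-4 = -24
  a_6 = -2·-24 + 1·10 = 58
  a_7 = -2·58 + 1·-24 = -140
  a_8 = -2·-140 + 1·58 = 338
  a_9 = -2·338 + 1·-140 = -816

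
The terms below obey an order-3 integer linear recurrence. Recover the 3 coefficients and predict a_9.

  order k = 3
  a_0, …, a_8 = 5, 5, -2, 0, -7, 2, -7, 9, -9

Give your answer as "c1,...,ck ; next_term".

0,1,-1 ; 16

  a_3 = 0·-2 + 1·5 + -1·5 = 0
  a_4 = 0·0 + 1·-2 + -1·5 = -7
  a_5 = 0·-7 + 1·0 + -1·-2 = 2
  a_6 = 0·2 + 1·-7 + -1·0 = -7
  a_7 = 0·-7 + 1·2 + -1·-7 = 9
  a_8 = 0·9 + 1·-7 + -1·2 = -9
  a_9 = 0·-9 + 1·9 + -1·-7 = 16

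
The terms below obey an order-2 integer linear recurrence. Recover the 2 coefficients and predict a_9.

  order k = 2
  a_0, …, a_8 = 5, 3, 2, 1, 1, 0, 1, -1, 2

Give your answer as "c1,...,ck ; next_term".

  a_2 = -1·3 + 1·5 = 2
  a_3 = -1·2 + 1·3 = 1
  a_4 = -1·1 + 1·2 = 1
  a_5 = -1·1 + 1·1 = 0
  a_6 = -1·0 + 1·1 = 1
  a_7 = -1·1 + 1·0 = -1
  a_8 = -1·-1 + 1·1 = 2
  a_9 = -1·2 + 1·-1 = -3

-1,1 ; -3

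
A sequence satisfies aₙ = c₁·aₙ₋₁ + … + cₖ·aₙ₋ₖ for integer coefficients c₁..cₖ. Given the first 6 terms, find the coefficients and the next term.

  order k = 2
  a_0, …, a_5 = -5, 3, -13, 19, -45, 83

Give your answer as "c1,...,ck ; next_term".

  a_2 = -1·3 + 2·-5 = -13
  a_3 = -1·-13 + 2·3 = 19
  a_4 = -1·19 + 2·-13 = -45
  a_5 = -1·-45 + 2·19 = 83
  a_6 = -1·83 + 2·-45 = -173

-1,2 ; -173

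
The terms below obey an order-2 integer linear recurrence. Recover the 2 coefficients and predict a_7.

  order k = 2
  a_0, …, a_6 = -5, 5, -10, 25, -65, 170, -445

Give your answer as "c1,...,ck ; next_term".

  a_2 = -3·5 + -1·-5 = -10
  a_3 = -3·-10 + -1·5 = 25
  a_4 = -3·25 + -1·-10 = -65
  a_5 = -3·-65 + -1·25 = 170
  a_6 = -3·170 + -1·-65 = -445
  a_7 = -3·-445 + -1·170 = 1165

-3,-1 ; 1165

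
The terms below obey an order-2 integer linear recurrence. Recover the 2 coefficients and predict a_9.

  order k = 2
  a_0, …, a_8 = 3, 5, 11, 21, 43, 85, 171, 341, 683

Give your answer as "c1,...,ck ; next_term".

  a_2 = 1·5 + 2·3 = 11
  a_3 = 1·11 + 2·5 = 21
  a_4 = 1·21 + 2·11 = 43
  a_5 = 1·43 + 2·21 = 85
  a_6 = 1·85 + 2·43 = 171
  a_7 = 1·171 + 2·85 = 341
  a_8 = 1·341 + 2·171 = 683
  a_9 = 1·683 + 2·341 = 1365

1,2 ; 1365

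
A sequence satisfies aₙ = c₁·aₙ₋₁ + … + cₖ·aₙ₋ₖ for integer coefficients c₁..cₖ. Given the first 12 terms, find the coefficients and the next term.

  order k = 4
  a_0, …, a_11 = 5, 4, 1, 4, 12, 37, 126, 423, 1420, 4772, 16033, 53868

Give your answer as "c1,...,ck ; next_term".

3,1,1,-1 ; 180989

  a_4 = 3·4 + 1·1 + 1·4 + -1·5 = 12
  a_5 = 3·12 + 1·4 + 1·1 + -1·4 = 37
  a_6 = 3·37 + 1·12 + 1·4 + -1·1 = 126
  a_7 = 3·126 + 1·37 + 1·12 + -1·4 = 423
  a_8 = 3·423 + 1·126 + 1·37 + -1·12 = 1420
  a_9 = 3·1420 + 1·423 + 1·126 + -1·37 = 4772
  a_10 = 3·4772 + 1·1420 + 1·423 + -1·126 = 16033
  a_11 = 3·16033 + 1·4772 + 1·1420 + -1·423 = 53868
  a_12 = 3·53868 + 1·16033 + 1·4772 + -1·1420 = 180989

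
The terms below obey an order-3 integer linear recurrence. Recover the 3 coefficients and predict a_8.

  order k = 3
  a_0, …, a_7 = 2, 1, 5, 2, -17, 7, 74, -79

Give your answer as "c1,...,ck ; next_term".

  a_3 = 0·5 + -4·1 + 3·2 = 2
  a_4 = 0·2 + -4·5 + 3·1 = -17
  a_5 = 0·-17 + -4·2 + 3·5 = 7
  a_6 = 0·7 + -4·-17 + 3·2 = 74
  a_7 = 0·74 + -4·7 + 3·-17 = -79
  a_8 = 0·-79 + -4·74 + 3·7 = -275

0,-4,3 ; -275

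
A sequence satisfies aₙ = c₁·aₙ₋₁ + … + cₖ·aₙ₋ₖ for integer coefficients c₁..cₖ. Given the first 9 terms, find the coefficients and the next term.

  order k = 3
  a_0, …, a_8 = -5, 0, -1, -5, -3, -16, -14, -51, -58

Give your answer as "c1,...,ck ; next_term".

  a_3 = 0·-1 + 3·0 + 1·-5 = -5
  a_4 = 0·-5 + 3·-1 + 1·0 = -3
  a_5 = 0·-3 + 3·-5 + 1·-1 = -16
  a_6 = 0·-16 + 3·-3 + 1·-5 = -14
  a_7 = 0·-14 + 3·-16 + 1·-3 = -51
  a_8 = 0·-51 + 3·-14 + 1·-16 = -58
  a_9 = 0·-58 + 3·-51 + 1·-14 = -167

0,3,1 ; -167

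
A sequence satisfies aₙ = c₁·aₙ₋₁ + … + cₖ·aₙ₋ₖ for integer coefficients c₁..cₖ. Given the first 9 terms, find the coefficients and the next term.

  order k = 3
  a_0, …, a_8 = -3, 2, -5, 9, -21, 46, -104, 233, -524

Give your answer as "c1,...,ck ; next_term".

  a_3 = -2·-5 + 1·2 + 1·-3 = 9
  a_4 = -2·9 + 1·-5 + 1·2 = -21
  a_5 = -2·-21 + 1·9 + 1·-5 = 46
  a_6 = -2·46 + 1·-21 + 1·9 = -104
  a_7 = -2·-104 + 1·46 + 1·-21 = 233
  a_8 = -2·233 + 1·-104 + 1·46 = -524
  a_9 = -2·-524 + 1·233 + 1·-104 = 1177

-2,1,1 ; 1177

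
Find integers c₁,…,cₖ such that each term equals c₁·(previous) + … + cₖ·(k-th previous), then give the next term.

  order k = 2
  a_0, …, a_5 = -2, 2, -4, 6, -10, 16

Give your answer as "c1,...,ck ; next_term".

  a_2 = -1·2 + 1·-2 = -4
  a_3 = -1·-4 + 1·2 = 6
  a_4 = -1·6 + 1·-4 = -10
  a_5 = -1·-10 + 1·6 = 16
  a_6 = -1·16 + 1·-10 = -26

-1,1 ; -26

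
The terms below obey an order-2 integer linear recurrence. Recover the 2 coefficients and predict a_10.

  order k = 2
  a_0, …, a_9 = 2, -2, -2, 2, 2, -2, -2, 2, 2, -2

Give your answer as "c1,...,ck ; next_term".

0,-1 ; -2

  a_2 = 0·-2 + -1·2 = -2
  a_3 = 0·-2 + -1·-2 = 2
  a_4 = 0·2 + -1·-2 = 2
  a_5 = 0·2 + -1·2 = -2
  a_6 = 0·-2 + -1·2 = -2
  a_7 = 0·-2 + -1·-2 = 2
  a_8 = 0·2 + -1·-2 = 2
  a_9 = 0·2 + -1·2 = -2
  a_10 = 0·-2 + -1·2 = -2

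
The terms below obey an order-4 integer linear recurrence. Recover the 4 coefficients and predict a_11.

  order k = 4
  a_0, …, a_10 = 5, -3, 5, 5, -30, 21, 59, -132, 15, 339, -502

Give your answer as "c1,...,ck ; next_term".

-1,-3,0,-2 ; -251

  a_4 = -1·5 + -3·5 + 0·-3 + -2·5 = -30
  a_5 = -1·-30 + -3·5 + 0·5 + -2·-3 = 21
  a_6 = -1·21 + -3·-30 + 0·5 + -2·5 = 59
  a_7 = -1·59 + -3·21 + 0·-30 + -2·5 = -132
  a_8 = -1·-132 + -3·59 + 0·21 + -2·-30 = 15
  a_9 = -1·15 + -3·-132 + 0·59 + -2·21 = 339
  a_10 = -1·339 + -3·15 + 0·-132 + -2·59 = -502
  a_11 = -1·-502 + -3·339 + 0·15 + -2·-132 = -251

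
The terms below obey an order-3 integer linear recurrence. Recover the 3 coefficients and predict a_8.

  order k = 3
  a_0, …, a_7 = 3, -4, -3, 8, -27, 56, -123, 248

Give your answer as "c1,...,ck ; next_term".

-2,1,2 ; -507

  a_3 = -2·-3 + 1·-4 + 2·3 = 8
  a_4 = -2·8 + 1·-3 + 2·-4 = -27
  a_5 = -2·-27 + 1·8 + 2·-3 = 56
  a_6 = -2·56 + 1·-27 + 2·8 = -123
  a_7 = -2·-123 + 1·56 + 2·-27 = 248
  a_8 = -2·248 + 1·-123 + 2·56 = -507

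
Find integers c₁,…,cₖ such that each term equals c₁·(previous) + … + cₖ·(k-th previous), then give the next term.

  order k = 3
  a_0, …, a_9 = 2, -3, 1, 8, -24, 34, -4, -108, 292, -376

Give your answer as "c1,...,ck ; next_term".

  a_3 = -2·1 + -2·-3 + 2·2 = 8
  a_4 = -2·8 + -2·1 + 2·-3 = -24
  a_5 = -2·-24 + -2·8 + 2·1 = 34
  a_6 = -2·34 + -2·-24 + 2·8 = -4
  a_7 = -2·-4 + -2·34 + 2·-24 = -108
  a_8 = -2·-108 + -2·-4 + 2·34 = 292
  a_9 = -2·292 + -2·-108 + 2·-4 = -376
  a_10 = -2·-376 + -2·292 + 2·-108 = -48

-2,-2,2 ; -48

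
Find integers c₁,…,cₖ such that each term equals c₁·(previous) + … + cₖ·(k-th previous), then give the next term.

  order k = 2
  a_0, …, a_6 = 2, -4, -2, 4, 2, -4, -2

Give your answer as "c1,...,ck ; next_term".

  a_2 = 0·-4 + -1·2 = -2
  a_3 = 0·-2 + -1·-4 = 4
  a_4 = 0·4 + -1·-2 = 2
  a_5 = 0·2 + -1·4 = -4
  a_6 = 0·-4 + -1·2 = -2
  a_7 = 0·-2 + -1·-4 = 4

0,-1 ; 4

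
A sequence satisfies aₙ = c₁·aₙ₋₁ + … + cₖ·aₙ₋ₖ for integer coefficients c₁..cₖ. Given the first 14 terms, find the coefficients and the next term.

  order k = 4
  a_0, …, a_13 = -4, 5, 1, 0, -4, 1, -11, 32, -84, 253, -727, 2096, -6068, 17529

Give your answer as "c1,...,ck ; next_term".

-2,2,-2,-1 ; -50659

  a_4 = -2·0 + 2·1 + -2·5 + -1·-4 = -4
  a_5 = -2·-4 + 2·0 + -2·1 + -1·5 = 1
  a_6 = -2·1 + 2·-4 + -2·0 + -1·1 = -11
  a_7 = -2·-11 + 2·1 + -2·-4 + -1·0 = 32
  a_8 = -2·32 + 2·-11 + -2·1 + -1·-4 = -84
  a_9 = -2·-84 + 2·32 + -2·-11 + -1·1 = 253
  a_10 = -2·253 + 2·-84 + -2·32 + -1·-11 = -727
  a_11 = -2·-727 + 2·253 + -2·-84 + -1·32 = 2096
  a_12 = -2·2096 + 2·-727 + -2·253 + -1·-84 = -6068
  a_13 = -2·-6068 + 2·2096 + -2·-727 + -1·253 = 17529
  a_14 = -2·17529 + 2·-6068 + -2·2096 + -1·-727 = -50659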